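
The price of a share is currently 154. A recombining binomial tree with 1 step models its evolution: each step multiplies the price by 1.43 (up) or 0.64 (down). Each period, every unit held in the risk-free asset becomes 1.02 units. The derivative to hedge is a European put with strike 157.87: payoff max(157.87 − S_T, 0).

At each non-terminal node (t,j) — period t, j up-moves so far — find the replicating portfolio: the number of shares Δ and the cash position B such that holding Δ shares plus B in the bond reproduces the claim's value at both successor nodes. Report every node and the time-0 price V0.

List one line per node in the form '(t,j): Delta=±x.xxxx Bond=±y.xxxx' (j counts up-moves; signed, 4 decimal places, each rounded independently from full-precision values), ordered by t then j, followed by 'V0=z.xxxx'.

The replicating-portfolio and risk-neutral prices coincide; use p* = (1.02−0.64)/(1.43−0.64) = 0.4810 for the latter.
Terminal payoffs: V(1,0)=59.3100, V(1,1)=0.0000
(0,0): S=154.0000. Δ = (V_up−V_dn)/(S_up−S_dn) = (0.0000−59.3100)/(220.2200−98.5600) = -0.4875. V = [p*·0.0000 + (1−p*)·59.3100]/1.02 = 30.1776. B = V − Δ·S = 105.2535.
Self-financing check: at every node Δ·S+B equals the discounted successor values.

(0,0): Delta=-0.4875 Bond=105.2535
V0=30.1776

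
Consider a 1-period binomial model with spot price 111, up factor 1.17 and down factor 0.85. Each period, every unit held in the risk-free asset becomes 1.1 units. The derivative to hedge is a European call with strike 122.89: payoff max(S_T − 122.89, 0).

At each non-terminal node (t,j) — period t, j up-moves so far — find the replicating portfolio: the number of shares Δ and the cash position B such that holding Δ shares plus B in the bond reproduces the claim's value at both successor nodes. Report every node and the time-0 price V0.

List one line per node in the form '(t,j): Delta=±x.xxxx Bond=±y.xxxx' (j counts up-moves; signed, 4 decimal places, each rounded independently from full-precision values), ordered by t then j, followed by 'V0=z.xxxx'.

The replicating-portfolio and risk-neutral prices coincide; use p* = (1.1−0.85)/(1.17−0.85) = 0.7813 for the latter.
Terminal values V(1,·): V(1,0)=0.0000, V(1,1)=6.9800
  t=0,j=0: stock 111.0000 → up 129.8700 (V=6.9800), down 94.3500 (V=0.0000). Price 4.9574; hedge Δ=0.1965, bond B=-16.8551.
Root portfolio cost Δ·111+B reproduces V0=4.9574.

(0,0): Delta=0.1965 Bond=-16.8551
V0=4.9574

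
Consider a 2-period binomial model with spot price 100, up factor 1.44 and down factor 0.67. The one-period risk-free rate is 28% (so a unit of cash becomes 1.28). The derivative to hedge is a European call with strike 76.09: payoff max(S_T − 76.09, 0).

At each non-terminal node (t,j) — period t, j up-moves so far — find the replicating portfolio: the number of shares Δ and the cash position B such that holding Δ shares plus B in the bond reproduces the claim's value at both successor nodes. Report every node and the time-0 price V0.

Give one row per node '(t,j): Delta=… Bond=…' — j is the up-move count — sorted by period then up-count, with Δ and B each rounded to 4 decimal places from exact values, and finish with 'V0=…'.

(0,0): Delta=0.9342 Bond=-39.0416
(1,0): Delta=0.3952 Bond=-13.8609
(1,1): Delta=1.0000 Bond=-59.4453
V0=54.3806

Risk-neutral probability p* = (R−d)/(u−d) = (1.28−0.67)/(1.44−0.67) = 0.7922.
Terminal payoffs: V(2,0)=0.0000, V(2,1)=20.3900, V(2,2)=131.2700
Node (1,0) S=67.0000: V=(p*·20.3900+(1−p*)·0.0000)/1.28=12.6196; Δ=(20.3900−0.0000)/(96.4800−44.8900)=0.3952; B=V−Δ·S=-13.8609
Node (1,1) S=144.0000: V=(p*·131.2700+(1−p*)·20.3900)/1.28=84.5547; Δ=(131.2700−20.3900)/(207.3600−96.4800)=1.0000; B=V−Δ·S=-59.4453
Node (0,0) S=100.0000: V=(p*·84.5547+(1−p*)·12.6196)/1.28=54.3806; Δ=(84.5547−12.6196)/(144.0000−67.0000)=0.9342; B=V−Δ·S=-39.0416
Each (Δ,B) replicates both successor values, so the strategy is self-financing and V0 is arbitrage-free.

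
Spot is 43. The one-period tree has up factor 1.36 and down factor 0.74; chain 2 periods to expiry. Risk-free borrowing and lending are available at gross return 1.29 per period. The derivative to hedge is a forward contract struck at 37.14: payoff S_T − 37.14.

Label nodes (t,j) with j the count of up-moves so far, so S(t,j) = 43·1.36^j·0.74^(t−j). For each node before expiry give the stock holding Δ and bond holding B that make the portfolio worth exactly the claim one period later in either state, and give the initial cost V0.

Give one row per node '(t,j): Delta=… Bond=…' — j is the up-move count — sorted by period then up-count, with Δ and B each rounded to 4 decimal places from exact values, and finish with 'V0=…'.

(0,0): Delta=1.0000 Bond=-22.3184
(1,0): Delta=1.0000 Bond=-28.7907
(1,1): Delta=1.0000 Bond=-28.7907
V0=20.6816

Risk-neutral probability p* = (R−d)/(u−d) = (1.29−0.74)/(1.36−0.74) = 0.8871.
At expiry t=2: V(2,0)=-13.5932, V(2,1)=6.1352, V(2,2)=42.3928
Node (1,0) S=31.8200: V=(p*·6.1352+(1−p*)·-13.5932)/1.29=3.0293; Δ=(6.1352−-13.5932)/(43.2752−23.5468)=1.0000; B=V−Δ·S=-28.7907
Node (1,1) S=58.4800: V=(p*·42.3928+(1−p*)·6.1352)/1.29=29.6893; Δ=(42.3928−6.1352)/(79.5328−43.2752)=1.0000; B=V−Δ·S=-28.7907
Node (0,0) S=43.0000: V=(p*·29.6893+(1−p*)·3.0293)/1.29=20.6816; Δ=(29.6893−3.0293)/(58.4800−31.8200)=1.0000; B=V−Δ·S=-22.3184
Each (Δ,B) replicates both successor values, so the strategy is self-financing and V0 is arbitrage-free.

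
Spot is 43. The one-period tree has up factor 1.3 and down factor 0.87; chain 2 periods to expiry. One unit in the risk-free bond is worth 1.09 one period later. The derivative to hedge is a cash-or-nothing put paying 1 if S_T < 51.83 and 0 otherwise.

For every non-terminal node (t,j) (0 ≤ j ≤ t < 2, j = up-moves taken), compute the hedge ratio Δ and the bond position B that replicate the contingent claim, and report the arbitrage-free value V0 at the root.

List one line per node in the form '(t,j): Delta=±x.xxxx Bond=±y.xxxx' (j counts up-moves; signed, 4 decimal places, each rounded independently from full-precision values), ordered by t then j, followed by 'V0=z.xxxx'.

No-arbitrage ⇒ martingale measure with p* = (R−d)/(u−d) = 0.5116.
Payoff layer (t=2): V(2,0)=1.0000, V(2,1)=1.0000, V(2,2)=0.0000
  t=1,j=0: stock 37.4100 → up 48.6330 (V=1.0000), down 32.5467 (V=1.0000). Price 0.9174; hedge Δ=0.0000, bond B=0.9174.
  t=1,j=1: stock 55.9000 → up 72.6700 (V=0.0000), down 48.6330 (V=1.0000). Price 0.4480; hedge Δ=-0.0416, bond B=2.7736.
  t=0,j=0: stock 43.0000 → up 55.9000 (V=0.4480), down 37.4100 (V=0.9174). Price 0.6214; hedge Δ=-0.0254, bond B=1.7129.
Each (Δ,B) replicates both successor values, so the strategy is self-financing and V0 is arbitrage-free.

(0,0): Delta=-0.0254 Bond=1.7129
(1,0): Delta=0.0000 Bond=0.9174
(1,1): Delta=-0.0416 Bond=2.7736
V0=0.6214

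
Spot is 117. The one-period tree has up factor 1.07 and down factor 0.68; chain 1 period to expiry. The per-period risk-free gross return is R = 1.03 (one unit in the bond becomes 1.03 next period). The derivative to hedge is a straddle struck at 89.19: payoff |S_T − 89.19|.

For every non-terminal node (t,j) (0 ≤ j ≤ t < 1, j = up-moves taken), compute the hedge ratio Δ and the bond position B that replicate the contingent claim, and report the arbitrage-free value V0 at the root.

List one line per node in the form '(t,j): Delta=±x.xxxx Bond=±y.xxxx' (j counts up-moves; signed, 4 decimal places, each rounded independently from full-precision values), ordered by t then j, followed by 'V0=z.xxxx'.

(0,0): Delta=0.5779 Bond=-35.2898
V0=32.3256

The replicating-portfolio and risk-neutral prices coincide; use p* = (1.03−0.68)/(1.07−0.68) = 0.8974 for the latter.
Payoff layer (t=1): V(1,0)=9.6300, V(1,1)=36.0000
(0,0): S=117.0000. Δ = (V_up−V_dn)/(S_up−S_dn) = (36.0000−9.6300)/(125.1900−79.5600) = 0.5779. V = [p*·36.0000 + (1−p*)·9.6300]/1.03 = 32.3256. B = V − Δ·S = -35.2898.
Each (Δ,B) replicates both successor values, so the strategy is self-financing and V0 is arbitrage-free.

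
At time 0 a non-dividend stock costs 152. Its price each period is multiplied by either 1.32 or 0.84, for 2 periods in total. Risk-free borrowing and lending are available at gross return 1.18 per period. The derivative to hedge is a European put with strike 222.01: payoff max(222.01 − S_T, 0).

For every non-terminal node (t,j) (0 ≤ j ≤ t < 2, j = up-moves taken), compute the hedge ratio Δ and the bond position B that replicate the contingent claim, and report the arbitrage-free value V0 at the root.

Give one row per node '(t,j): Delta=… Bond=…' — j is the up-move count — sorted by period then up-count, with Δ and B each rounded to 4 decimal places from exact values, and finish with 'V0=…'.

(0,0): Delta=-0.6476 Bond=121.3105
(1,0): Delta=-1.0000 Bond=188.1441
(1,1): Delta=-0.5552 Bond=124.6179
V0=22.8792

Since d<R<u, set p* = (R−d)/(u−d) = 0.7083; price each node as the discounted p*-expectation of its children.
At expiry t=2: V(2,0)=114.7588, V(2,1)=53.4724, V(2,2)=0.0000
  t=1,j=0: stock 127.6800 → up 168.5376 (V=53.4724), down 107.2512 (V=114.7588). Price 60.4641; hedge Δ=-1.0000, bond B=188.1441.
  t=1,j=1: stock 200.6400 → up 264.8448 (V=0.0000), down 168.5376 (V=53.4724). Price 13.2170; hedge Δ=-0.5552, bond B=124.6179.
  t=0,j=0: stock 152.0000 → up 200.6400 (V=13.2170), down 127.6800 (V=60.4641). Price 22.8792; hedge Δ=-0.6476, bond B=121.3105.
Check: Δ(0,0)·S0 + B(0,0) = 22.8792 = V0.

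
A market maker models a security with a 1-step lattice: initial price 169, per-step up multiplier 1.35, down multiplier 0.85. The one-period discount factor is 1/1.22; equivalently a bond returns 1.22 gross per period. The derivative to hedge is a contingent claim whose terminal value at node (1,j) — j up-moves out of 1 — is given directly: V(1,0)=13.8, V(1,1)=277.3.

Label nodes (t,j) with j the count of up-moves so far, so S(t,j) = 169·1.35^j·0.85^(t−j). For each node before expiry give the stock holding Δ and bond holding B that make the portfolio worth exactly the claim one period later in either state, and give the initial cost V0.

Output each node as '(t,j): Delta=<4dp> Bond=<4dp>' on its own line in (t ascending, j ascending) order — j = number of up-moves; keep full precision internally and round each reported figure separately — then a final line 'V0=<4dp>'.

No-arbitrage ⇒ martingale measure with p* = (R−d)/(u−d) = 0.7400.
Terminal values V(1,·): V(1,0)=13.8000, V(1,1)=277.3000
(0,0): S=169.0000. Δ = (V_up−V_dn)/(S_up−S_dn) = (277.3000−13.8000)/(228.1500−143.6500) = 3.1183. V = [p*·277.3000 + (1−p*)·13.8000]/1.22 = 171.1393. B = V − Δ·S = -355.8607.
The time-0 hedge costs 171.1393, which is the no-arbitrage price.

(0,0): Delta=3.1183 Bond=-355.8607
V0=171.1393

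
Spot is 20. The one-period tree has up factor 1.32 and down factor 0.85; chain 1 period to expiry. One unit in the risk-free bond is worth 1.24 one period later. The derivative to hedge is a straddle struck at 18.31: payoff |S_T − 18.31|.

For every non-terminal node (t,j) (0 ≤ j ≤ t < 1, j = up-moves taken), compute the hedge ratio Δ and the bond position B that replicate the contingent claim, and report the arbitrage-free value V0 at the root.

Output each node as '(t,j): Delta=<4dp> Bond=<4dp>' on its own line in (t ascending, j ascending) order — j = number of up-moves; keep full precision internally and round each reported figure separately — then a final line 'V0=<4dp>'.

(0,0): Delta=0.7213 Bond=-8.8320
V0=5.5935

Risk-neutral probability p* = (R−d)/(u−d) = (1.24−0.85)/(1.32−0.85) = 0.8298.
At expiry t=1: V(1,0)=1.3100, V(1,1)=8.0900
  t=0,j=0: stock 20.0000 → up 26.4000 (V=8.0900), down 17.0000 (V=1.3100). Price 5.5935; hedge Δ=0.7213, bond B=-8.8320.
Root portfolio cost Δ·20+B reproduces V0=5.5935.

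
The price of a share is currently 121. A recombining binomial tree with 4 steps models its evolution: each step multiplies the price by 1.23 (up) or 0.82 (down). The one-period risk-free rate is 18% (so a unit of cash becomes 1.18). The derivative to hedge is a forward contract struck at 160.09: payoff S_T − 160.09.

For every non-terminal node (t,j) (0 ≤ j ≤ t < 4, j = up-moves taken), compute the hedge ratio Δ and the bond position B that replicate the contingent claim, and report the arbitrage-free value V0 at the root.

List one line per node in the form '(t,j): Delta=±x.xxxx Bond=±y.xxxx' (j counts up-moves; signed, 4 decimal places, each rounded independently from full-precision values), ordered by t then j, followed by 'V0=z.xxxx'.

(0,0): Delta=1.0000 Bond=-82.5726
(1,0): Delta=1.0000 Bond=-97.4357
(1,1): Delta=1.0000 Bond=-97.4357
(2,0): Delta=1.0000 Bond=-114.9741
(2,1): Delta=1.0000 Bond=-114.9741
(2,2): Delta=1.0000 Bond=-114.9741
(3,0): Delta=1.0000 Bond=-135.6695
(3,1): Delta=1.0000 Bond=-135.6695
(3,2): Delta=1.0000 Bond=-135.6695
(3,3): Delta=1.0000 Bond=-135.6695
V0=38.4274

Risk-neutral probability p* = (R−d)/(u−d) = (1.18−0.82)/(1.23−0.82) = 0.8780.
Terminal payoffs: V(4,0)=-105.3833, V(4,1)=-78.0299, V(4,2)=-36.9999, V(4,3)=24.5452, V(4,4)=116.8628
(3,0): S=66.7155. Δ = (V_up−V_dn)/(S_up−S_dn) = (-78.0299−-105.3833)/(82.0601−54.7067) = 1.0000. V = [p*·-78.0299 + (1−p*)·-105.3833]/1.18 = -68.9540. B = V − Δ·S = -135.6695.
(3,1): S=100.0733. Δ = (V_up−V_dn)/(S_up−S_dn) = (-36.9999−-78.0299)/(123.0901−82.0601) = 1.0000. V = [p*·-36.9999 + (1−p*)·-78.0299]/1.18 = -35.5962. B = V − Δ·S = -135.6695.
(3,2): S=150.1099. Δ = (V_up−V_dn)/(S_up−S_dn) = (24.5452−-36.9999)/(184.6352−123.0901) = 1.0000. V = [p*·24.5452 + (1−p*)·-36.9999]/1.18 = 14.4404. B = V − Δ·S = -135.6695.
(3,3): S=225.1649. Δ = (V_up−V_dn)/(S_up−S_dn) = (116.8628−24.5452)/(276.9528−184.6352) = 1.0000. V = [p*·116.8628 + (1−p*)·24.5452]/1.18 = 89.4954. B = V − Δ·S = -135.6695.
(2,0): S=81.3604. Δ = (V_up−V_dn)/(S_up−S_dn) = (-35.5962−-68.9540)/(100.0733−66.7155) = 1.0000. V = [p*·-35.5962 + (1−p*)·-68.9540]/1.18 = -33.6137. B = V − Δ·S = -114.9741.
(2,1): S=122.0406. Δ = (V_up−V_dn)/(S_up−S_dn) = (14.4404−-35.5962)/(150.1099−100.0733) = 1.0000. V = [p*·14.4404 + (1−p*)·-35.5962]/1.18 = 7.0665. B = V − Δ·S = -114.9741.
(2,2): S=183.0609. Δ = (V_up−V_dn)/(S_up−S_dn) = (89.4954−14.4404)/(225.1649−150.1099) = 1.0000. V = [p*·89.4954 + (1−p*)·14.4404]/1.18 = 68.0868. B = V − Δ·S = -114.9741.
(1,0): S=99.2200. Δ = (V_up−V_dn)/(S_up−S_dn) = (7.0665−-33.6137)/(122.0406−81.3604) = 1.0000. V = [p*·7.0665 + (1−p*)·-33.6137]/1.18 = 1.7843. B = V − Δ·S = -97.4357.
(1,1): S=148.8300. Δ = (V_up−V_dn)/(S_up−S_dn) = (68.0868−7.0665)/(183.0609−122.0406) = 1.0000. V = [p*·68.0868 + (1−p*)·7.0665]/1.18 = 51.3943. B = V − Δ·S = -97.4357.
(0,0): S=121.0000. Δ = (V_up−V_dn)/(S_up−S_dn) = (51.3943−1.7843)/(148.8300−99.2200) = 1.0000. V = [p*·51.3943 + (1−p*)·1.7843]/1.18 = 38.4274. B = V − Δ·S = -82.5726.
Each (Δ,B) replicates both successor values, so the strategy is self-financing and V0 is arbitrage-free.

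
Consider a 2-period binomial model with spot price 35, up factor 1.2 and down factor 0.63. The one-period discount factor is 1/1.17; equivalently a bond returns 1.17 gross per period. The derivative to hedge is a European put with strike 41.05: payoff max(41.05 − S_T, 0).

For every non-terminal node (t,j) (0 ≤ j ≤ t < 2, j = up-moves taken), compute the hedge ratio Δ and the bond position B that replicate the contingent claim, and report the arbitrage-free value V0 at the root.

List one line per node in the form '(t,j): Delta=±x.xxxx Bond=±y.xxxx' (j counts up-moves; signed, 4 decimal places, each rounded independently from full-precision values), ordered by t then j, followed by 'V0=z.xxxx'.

Risk-neutral probability p* = (R−d)/(u−d) = (1.17−0.63)/(1.2−0.63) = 0.9474.
Terminal payoffs: V(2,0)=27.1585, V(2,1)=14.5900, V(2,2)=0.0000
  t=1,j=0: stock 22.0500 → up 26.4600 (V=14.5900), down 13.8915 (V=27.1585). Price 13.0355; hedge Δ=-1.0000, bond B=35.0855.
  t=1,j=1: stock 42.0000 → up 50.4000 (V=0.0000), down 26.4600 (V=14.5900). Price 0.6563; hedge Δ=-0.6094, bond B=26.2528.
  t=0,j=0: stock 35.0000 → up 42.0000 (V=0.6563), down 22.0500 (V=13.0355). Price 1.1178; hedge Δ=-0.6205, bond B=22.8356.
Root portfolio cost Δ·35+B reproduces V0=1.1178.

(0,0): Delta=-0.6205 Bond=22.8356
(1,0): Delta=-1.0000 Bond=35.0855
(1,1): Delta=-0.6094 Bond=26.2528
V0=1.1178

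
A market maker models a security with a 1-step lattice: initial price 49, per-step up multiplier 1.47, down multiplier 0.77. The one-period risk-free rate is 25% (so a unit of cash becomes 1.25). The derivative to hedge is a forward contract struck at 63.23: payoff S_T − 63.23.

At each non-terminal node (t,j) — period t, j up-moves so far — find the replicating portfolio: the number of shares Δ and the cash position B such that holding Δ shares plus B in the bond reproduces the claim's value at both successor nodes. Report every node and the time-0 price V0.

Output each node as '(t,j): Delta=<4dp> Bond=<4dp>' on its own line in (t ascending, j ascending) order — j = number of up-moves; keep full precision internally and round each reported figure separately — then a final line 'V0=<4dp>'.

(0,0): Delta=1.0000 Bond=-50.5840
V0=-1.5840

Since d<R<u, set p* = (R−d)/(u−d) = 0.6857; price each node as the discounted p*-expectation of its children.
Payoff layer (t=1): V(1,0)=-25.5000, V(1,1)=8.8000
  t=0,j=0: stock 49.0000 → up 72.0300 (V=8.8000), down 37.7300 (V=-25.5000). Price -1.5840; hedge Δ=1.0000, bond B=-50.5840.
Check: Δ(0,0)·S0 + B(0,0) = -1.5840 = V0.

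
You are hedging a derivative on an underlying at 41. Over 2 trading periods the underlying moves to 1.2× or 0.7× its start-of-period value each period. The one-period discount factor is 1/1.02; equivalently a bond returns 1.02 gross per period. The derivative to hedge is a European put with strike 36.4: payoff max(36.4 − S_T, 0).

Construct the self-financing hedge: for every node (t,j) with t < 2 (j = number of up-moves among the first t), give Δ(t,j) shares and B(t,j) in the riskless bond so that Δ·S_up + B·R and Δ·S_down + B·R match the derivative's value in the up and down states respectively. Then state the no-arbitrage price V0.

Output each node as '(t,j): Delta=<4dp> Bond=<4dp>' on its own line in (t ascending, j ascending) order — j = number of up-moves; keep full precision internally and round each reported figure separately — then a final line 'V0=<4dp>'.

The replicating-portfolio and risk-neutral prices coincide; use p* = (1.02−0.7)/(1.2−0.7) = 0.6400 for the latter.
Terminal values V(2,·): V(2,0)=16.3100, V(2,1)=1.9600, V(2,2)=0.0000
(1,0): S=28.7000. Δ = (V_up−V_dn)/(S_up−S_dn) = (1.9600−16.3100)/(34.4400−20.0900) = -1.0000. V = [p*·1.9600 + (1−p*)·16.3100]/1.02 = 6.9863. B = V − Δ·S = 35.6863.
(1,1): S=49.2000. Δ = (V_up−V_dn)/(S_up−S_dn) = (0.0000−1.9600)/(59.0400−34.4400) = -0.0797. V = [p*·0.0000 + (1−p*)·1.9600]/1.02 = 0.6918. B = V − Δ·S = 4.6118.
(0,0): S=41.0000. Δ = (V_up−V_dn)/(S_up−S_dn) = (0.6918−6.9863)/(49.2000−28.7000) = -0.3070. V = [p*·0.6918 + (1−p*)·6.9863]/1.02 = 2.8998. B = V − Δ·S = 15.4888.
Check: Δ(0,0)·S0 + B(0,0) = 2.8998 = V0.

(0,0): Delta=-0.3070 Bond=15.4888
(1,0): Delta=-1.0000 Bond=35.6863
(1,1): Delta=-0.0797 Bond=4.6118
V0=2.8998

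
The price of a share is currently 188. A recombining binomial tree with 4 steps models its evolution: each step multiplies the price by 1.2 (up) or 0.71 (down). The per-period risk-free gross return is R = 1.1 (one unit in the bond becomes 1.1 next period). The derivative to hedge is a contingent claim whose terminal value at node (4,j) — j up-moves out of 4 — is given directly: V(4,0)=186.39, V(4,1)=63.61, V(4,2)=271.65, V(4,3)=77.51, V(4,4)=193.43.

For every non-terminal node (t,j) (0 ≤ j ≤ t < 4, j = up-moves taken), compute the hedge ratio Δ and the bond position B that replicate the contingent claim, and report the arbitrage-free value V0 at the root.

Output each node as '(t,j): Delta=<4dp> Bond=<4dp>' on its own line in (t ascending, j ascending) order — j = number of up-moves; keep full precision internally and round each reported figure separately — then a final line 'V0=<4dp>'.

(0,0): Delta=0.0228 Bond=101.2901
(1,0): Delta=-0.7646 Bond=216.5270
(1,1): Delta=0.1423 Bond=84.4683
(2,0): Delta=2.7510 Bond=-95.0014
(2,1): Delta=-1.2980 Bond=323.6108
(2,2): Delta=0.3608 Bond=33.7625
(3,0): Delta=-3.7239 Bond=331.1779
(3,1): Delta=3.7333 Bond=-216.2143
(3,2): Delta=-2.0613 Bond=502.6863
(3,3): Delta=0.7282 Bond=-82.2325
V0=105.5771

The replicating-portfolio and risk-neutral prices coincide; use p* = (1.1−0.71)/(1.2−0.71) = 0.7959 for the latter.
Terminal payoffs: V(4,0)=186.3900, V(4,1)=63.6100, V(4,2)=271.6500, V(4,3)=77.5100, V(4,4)=193.4300
(3,0): S=67.2873. Δ = (V_up−V_dn)/(S_up−S_dn) = (63.6100−186.3900)/(80.7447−47.7740) = -3.7239. V = [p*·63.6100 + (1−p*)·186.3900]/1.1 = 80.6065. B = V − Δ·S = 331.1779.
(3,1): S=113.7250. Δ = (V_up−V_dn)/(S_up−S_dn) = (271.6500−63.6100)/(136.4700−80.7447) = 3.7333. V = [p*·271.6500 + (1−p*)·63.6100]/1.1 = 208.3571. B = V − Δ·S = -216.2143.
(3,2): S=192.2112. Δ = (V_up−V_dn)/(S_up−S_dn) = (77.5100−271.6500)/(230.6534−136.4700) = -2.0613. V = [p*·77.5100 + (1−p*)·271.6500]/1.1 = 106.4822. B = V − Δ·S = 502.6863.
(3,3): S=324.8640. Δ = (V_up−V_dn)/(S_up−S_dn) = (193.4300−77.5100)/(389.8368−230.6534) = 0.7282. V = [p*·193.4300 + (1−p*)·77.5100]/1.1 = 154.3390. B = V − Δ·S = -82.2325.
(2,0): S=94.7708. Δ = (V_up−V_dn)/(S_up−S_dn) = (208.3571−80.6065)/(113.7250−67.2873) = 2.7510. V = [p*·208.3571 + (1−p*)·80.6065]/1.1 = 165.7142. B = V − Δ·S = -95.0014.
(2,1): S=160.1760. Δ = (V_up−V_dn)/(S_up−S_dn) = (106.4822−208.3571)/(192.2112−113.7250) = -1.2980. V = [p*·106.4822 + (1−p*)·208.3571]/1.1 = 115.7027. B = V − Δ·S = 323.6108.
(2,2): S=270.7200. Δ = (V_up−V_dn)/(S_up−S_dn) = (154.3390−106.4822)/(324.8640−192.2112) = 0.3608. V = [p*·154.3390 + (1−p*)·106.4822]/1.1 = 131.4293. B = V − Δ·S = 33.7625.
(1,0): S=133.4800. Δ = (V_up−V_dn)/(S_up−S_dn) = (115.7027−165.7142)/(160.1760−94.7708) = -0.7646. V = [p*·115.7027 + (1−p*)·165.7142]/1.1 = 114.4629. B = V − Δ·S = 216.5270.
(1,1): S=225.6000. Δ = (V_up−V_dn)/(S_up−S_dn) = (131.4293−115.7027)/(270.7200−160.1760) = 0.1423. V = [p*·131.4293 + (1−p*)·115.7027]/1.1 = 116.5635. B = V − Δ·S = 84.4683.
(0,0): S=188.0000. Δ = (V_up−V_dn)/(S_up−S_dn) = (116.5635−114.4629)/(225.6000−133.4800) = 0.0228. V = [p*·116.5635 + (1−p*)·114.4629]/1.1 = 105.5771. B = V − Δ·S = 101.2901.
Self-financing check: at every node Δ·S+B equals the discounted successor values.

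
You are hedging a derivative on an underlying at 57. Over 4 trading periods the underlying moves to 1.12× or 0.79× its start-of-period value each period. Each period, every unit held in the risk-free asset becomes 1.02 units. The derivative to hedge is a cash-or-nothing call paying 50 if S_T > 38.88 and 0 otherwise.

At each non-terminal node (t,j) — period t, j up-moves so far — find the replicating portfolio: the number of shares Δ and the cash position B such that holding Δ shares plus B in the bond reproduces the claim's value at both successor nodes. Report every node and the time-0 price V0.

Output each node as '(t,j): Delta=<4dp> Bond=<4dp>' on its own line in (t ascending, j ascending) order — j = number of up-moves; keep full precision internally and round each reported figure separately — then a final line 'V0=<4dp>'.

(0,0): Delta=0.4809 Bond=14.8059
(1,0): Delta=1.3661 Bond=-24.7570
(1,1): Delta=0.2095 Bond=32.4321
(2,0): Delta=2.9103 Bond=-80.1857
(2,1): Delta=0.8925 Bond=-1.3681
(2,2): Delta=0.0000 Bond=48.0584
(3,0): Delta=0.0000 Bond=0.0000
(3,1): Delta=3.8028 Bond=-117.3500
(3,2): Delta=0.0000 Bond=49.0196
(3,3): Delta=0.0000 Bond=49.0196
V0=42.2193

No-arbitrage ⇒ martingale measure with p* = (R−d)/(u−d) = 0.6970.
Payoff layer (t=4): V(4,0)=0.0000, V(4,1)=0.0000, V(4,2)=50.0000, V(4,3)=50.0000, V(4,4)=50.0000
Node (3,0) S=28.1032: V=(p*·0.0000+(1−p*)·0.0000)/1.02=0.0000; Δ=(0.0000−0.0000)/(31.4756−22.2015)=0.0000; B=V−Δ·S=0.0000
Node (3,1) S=39.8425: V=(p*·50.0000+(1−p*)·0.0000)/1.02=34.1652; Δ=(50.0000−0.0000)/(44.6236−31.4756)=3.8028; B=V−Δ·S=-117.3500
Node (3,2) S=56.4856: V=(p*·50.0000+(1−p*)·50.0000)/1.02=49.0196; Δ=(50.0000−50.0000)/(63.2639−44.6236)=0.0000; B=V−Δ·S=49.0196
Node (3,3) S=80.0809: V=(p*·50.0000+(1−p*)·50.0000)/1.02=49.0196; Δ=(50.0000−50.0000)/(89.6906−63.2639)=0.0000; B=V−Δ·S=49.0196
Node (2,0) S=35.5737: V=(p*·34.1652+(1−p*)·0.0000)/1.02=23.3452; Δ=(34.1652−0.0000)/(39.8425−28.1032)=2.9103; B=V−Δ·S=-80.1857
Node (2,1) S=50.4336: V=(p*·49.0196+(1−p*)·34.1652)/1.02=43.6454; Δ=(49.0196−34.1652)/(56.4856−39.8425)=0.8925; B=V−Δ·S=-1.3681
Node (2,2) S=71.5008: V=(p*·49.0196+(1−p*)·49.0196)/1.02=48.0584; Δ=(49.0196−49.0196)/(80.0809−56.4856)=0.0000; B=V−Δ·S=48.0584
Node (1,0) S=45.0300: V=(p*·43.6454+(1−p*)·23.3452)/1.02=36.7586; Δ=(43.6454−23.3452)/(50.4336−35.5737)=1.3661; B=V−Δ·S=-24.7570
Node (1,1) S=63.8400: V=(p*·48.0584+(1−p*)·43.6454)/1.02=45.8050; Δ=(48.0584−43.6454)/(71.5008−50.4336)=0.2095; B=V−Δ·S=32.4321
Node (0,0) S=57.0000: V=(p*·45.8050+(1−p*)·36.7586)/1.02=42.2193; Δ=(45.8050−36.7586)/(63.8400−45.0300)=0.4809; B=V−Δ·S=14.8059
Check: Δ(0,0)·S0 + B(0,0) = 42.2193 = V0.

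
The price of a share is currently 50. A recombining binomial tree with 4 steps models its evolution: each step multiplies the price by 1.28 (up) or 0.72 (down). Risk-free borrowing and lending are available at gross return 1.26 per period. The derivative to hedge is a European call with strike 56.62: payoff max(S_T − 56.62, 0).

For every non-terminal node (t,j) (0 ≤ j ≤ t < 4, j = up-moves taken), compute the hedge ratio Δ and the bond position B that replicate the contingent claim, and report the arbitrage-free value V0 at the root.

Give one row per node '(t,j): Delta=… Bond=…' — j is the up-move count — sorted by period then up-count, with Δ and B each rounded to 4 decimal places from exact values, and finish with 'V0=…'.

(0,0): Delta=0.9736 Bond=-21.1015
(1,0): Delta=0.5484 Bond=-11.2821
(1,1): Delta=0.9825 Bond=-27.1547
(2,0): Delta=0.0000 Bond=0.0000
(2,1): Delta=0.5599 Bond=-14.7419
(2,2): Delta=0.9913 Bond=-34.9362
(3,0): Delta=0.0000 Bond=0.0000
(3,1): Delta=0.0000 Bond=0.0000
(3,2): Delta=0.5715 Bond=-19.2627
(3,3): Delta=1.0000 Bond=-44.9365
V0=27.5782

Risk-neutral probability p* = (R−d)/(u−d) = (1.26−0.72)/(1.28−0.72) = 0.9643.
Terminal values V(4,·): V(4,0)=0.0000, V(4,1)=0.0000, V(4,2)=0.0000, V(4,3)=18.8775, V(4,4)=77.5977
(3,0): S=18.6624. Δ = (V_up−V_dn)/(S_up−S_dn) = (0.0000−0.0000)/(23.8879−13.4369) = 0.0000. V = [p*·0.0000 + (1−p*)·0.0000]/1.26 = 0.0000. B = V − Δ·S = 0.0000.
(3,1): S=33.1776. Δ = (V_up−V_dn)/(S_up−S_dn) = (0.0000−0.0000)/(42.4673−23.8879) = 0.0000. V = [p*·0.0000 + (1−p*)·0.0000]/1.26 = 0.0000. B = V − Δ·S = 0.0000.
(3,2): S=58.9824. Δ = (V_up−V_dn)/(S_up−S_dn) = (18.8775−0.0000)/(75.4975−42.4673) = 0.5715. V = [p*·18.8775 + (1−p*)·0.0000]/1.26 = 14.4470. B = V − Δ·S = -19.2627.
(3,3): S=104.8576. Δ = (V_up−V_dn)/(S_up−S_dn) = (77.5977−18.8775)/(134.2177−75.4975) = 1.0000. V = [p*·77.5977 + (1−p*)·18.8775]/1.26 = 59.9211. B = V − Δ·S = -44.9365.
(2,0): S=25.9200. Δ = (V_up−V_dn)/(S_up−S_dn) = (0.0000−0.0000)/(33.1776−18.6624) = 0.0000. V = [p*·0.0000 + (1−p*)·0.0000]/1.26 = 0.0000. B = V − Δ·S = 0.0000.
(2,1): S=46.0800. Δ = (V_up−V_dn)/(S_up−S_dn) = (14.4470−0.0000)/(58.9824−33.1776) = 0.5599. V = [p*·14.4470 + (1−p*)·0.0000]/1.26 = 11.0564. B = V − Δ·S = -14.7419.
(2,2): S=81.9200. Δ = (V_up−V_dn)/(S_up−S_dn) = (59.9211−14.4470)/(104.8576−58.9824) = 0.9913. V = [p*·59.9211 + (1−p*)·14.4470]/1.26 = 46.2675. B = V − Δ·S = -34.9362.
(1,0): S=36.0000. Δ = (V_up−V_dn)/(S_up−S_dn) = (11.0564−0.0000)/(46.0800−25.9200) = 0.5484. V = [p*·11.0564 + (1−p*)·0.0000]/1.26 = 8.4615. B = V − Δ·S = -11.2821.
(1,1): S=64.0000. Δ = (V_up−V_dn)/(S_up−S_dn) = (46.2675−11.0564)/(81.9200−46.0800) = 0.9825. V = [p*·46.2675 + (1−p*)·11.0564]/1.26 = 35.7222. B = V − Δ·S = -27.1547.
(0,0): S=50.0000. Δ = (V_up−V_dn)/(S_up−S_dn) = (35.7222−8.4615)/(64.0000−36.0000) = 0.9736. V = [p*·35.7222 + (1−p*)·8.4615]/1.26 = 27.5782. B = V − Δ·S = -21.1015.
Check: Δ(0,0)·S0 + B(0,0) = 27.5782 = V0.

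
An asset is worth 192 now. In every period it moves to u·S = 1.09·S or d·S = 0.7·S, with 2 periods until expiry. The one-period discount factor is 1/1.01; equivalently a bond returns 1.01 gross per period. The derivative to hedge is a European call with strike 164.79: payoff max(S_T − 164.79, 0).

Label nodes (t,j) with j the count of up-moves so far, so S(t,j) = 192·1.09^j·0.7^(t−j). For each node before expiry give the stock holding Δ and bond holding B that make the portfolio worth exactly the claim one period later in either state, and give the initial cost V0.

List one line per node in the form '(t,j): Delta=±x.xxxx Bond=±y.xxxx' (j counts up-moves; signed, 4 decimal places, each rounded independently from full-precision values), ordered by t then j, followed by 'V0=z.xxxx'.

Since d<R<u, set p* = (R−d)/(u−d) = 0.7949; price each node as the discounted p*-expectation of its children.
Payoff layer (t=2): V(2,0)=0.0000, V(2,1)=0.0000, V(2,2)=63.3252
  t=1,j=0: stock 134.4000 → up 146.4960 (V=0.0000), down 94.0800 (V=0.0000). Price 0.0000; hedge Δ=0.0000, bond B=0.0000.
  t=1,j=1: stock 209.2800 → up 228.1152 (V=63.3252), down 146.4960 (V=0.0000). Price 49.8370; hedge Δ=0.7759, bond B=-112.5353.
  t=0,j=0: stock 192.0000 → up 209.2800 (V=49.8370), down 134.4000 (V=0.0000). Price 39.2218; hedge Δ=0.6656, bond B=-88.5655.
Self-financing check: at every node Δ·S+B equals the discounted successor values.

(0,0): Delta=0.6656 Bond=-88.5655
(1,0): Delta=0.0000 Bond=0.0000
(1,1): Delta=0.7759 Bond=-112.5353
V0=39.2218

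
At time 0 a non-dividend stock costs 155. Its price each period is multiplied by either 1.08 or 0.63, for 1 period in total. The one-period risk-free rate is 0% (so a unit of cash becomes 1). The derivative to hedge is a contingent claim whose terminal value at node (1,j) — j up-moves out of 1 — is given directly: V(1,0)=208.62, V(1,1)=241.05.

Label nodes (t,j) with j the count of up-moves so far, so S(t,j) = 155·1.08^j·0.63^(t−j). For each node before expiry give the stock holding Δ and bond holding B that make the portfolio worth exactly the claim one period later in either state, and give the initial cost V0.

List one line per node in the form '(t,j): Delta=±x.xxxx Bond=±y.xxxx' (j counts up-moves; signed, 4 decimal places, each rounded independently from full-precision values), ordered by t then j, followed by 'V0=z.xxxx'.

(0,0): Delta=0.4649 Bond=163.2180
V0=235.2847

Risk-neutral probability p* = (R−d)/(u−d) = (1−0.63)/(1.08−0.63) = 0.8222.
Terminal payoffs: V(1,0)=208.6200, V(1,1)=241.0500
(0,0): S=155.0000. Δ = (V_up−V_dn)/(S_up−S_dn) = (241.0500−208.6200)/(167.4000−97.6500) = 0.4649. V = [p*·241.0500 + (1−p*)·208.6200]/1 = 235.2847. B = V − Δ·S = 163.2180.
Check: Δ(0,0)·S0 + B(0,0) = 235.2847 = V0.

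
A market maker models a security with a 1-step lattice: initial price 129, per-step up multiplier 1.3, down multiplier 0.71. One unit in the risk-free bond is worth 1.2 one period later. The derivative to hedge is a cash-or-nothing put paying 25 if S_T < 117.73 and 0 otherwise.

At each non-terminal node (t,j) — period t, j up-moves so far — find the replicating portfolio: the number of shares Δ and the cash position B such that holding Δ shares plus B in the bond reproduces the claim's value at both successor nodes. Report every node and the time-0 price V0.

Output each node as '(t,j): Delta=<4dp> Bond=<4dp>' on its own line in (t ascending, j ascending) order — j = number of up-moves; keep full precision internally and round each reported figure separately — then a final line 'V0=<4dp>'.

The replicating-portfolio and risk-neutral prices coincide; use p* = (1.2−0.71)/(1.3−0.71) = 0.8305 for the latter.
At expiry t=1: V(1,0)=25.0000, V(1,1)=0.0000
Node (0,0) S=129.0000: V=(p*·0.0000+(1−p*)·25.0000)/1.2=3.5311; Δ=(0.0000−25.0000)/(167.7000−91.5900)=-0.3285; B=V−Δ·S=45.9040
Self-financing check: at every node Δ·S+B equals the discounted successor values.

(0,0): Delta=-0.3285 Bond=45.9040
V0=3.5311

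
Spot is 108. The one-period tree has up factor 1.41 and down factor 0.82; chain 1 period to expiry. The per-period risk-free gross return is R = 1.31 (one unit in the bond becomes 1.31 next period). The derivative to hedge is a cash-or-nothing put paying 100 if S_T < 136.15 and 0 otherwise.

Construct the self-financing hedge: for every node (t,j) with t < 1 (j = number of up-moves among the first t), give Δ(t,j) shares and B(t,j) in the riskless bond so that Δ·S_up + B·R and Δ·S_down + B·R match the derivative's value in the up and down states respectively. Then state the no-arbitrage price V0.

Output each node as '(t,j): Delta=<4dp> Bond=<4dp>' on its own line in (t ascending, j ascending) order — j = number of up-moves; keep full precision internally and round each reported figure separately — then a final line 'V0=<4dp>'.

Risk-neutral probability p* = (R−d)/(u−d) = (1.31−0.82)/(1.41−0.82) = 0.8305.
Payoff layer (t=1): V(1,0)=100.0000, V(1,1)=0.0000
Node (0,0) S=108.0000: V=(p*·0.0000+(1−p*)·100.0000)/1.31=12.9383; Δ=(0.0000−100.0000)/(152.2800−88.5600)=-1.5694; B=V−Δ·S=182.4298
Each (Δ,B) replicates both successor values, so the strategy is self-financing and V0 is arbitrage-free.

(0,0): Delta=-1.5694 Bond=182.4298
V0=12.9383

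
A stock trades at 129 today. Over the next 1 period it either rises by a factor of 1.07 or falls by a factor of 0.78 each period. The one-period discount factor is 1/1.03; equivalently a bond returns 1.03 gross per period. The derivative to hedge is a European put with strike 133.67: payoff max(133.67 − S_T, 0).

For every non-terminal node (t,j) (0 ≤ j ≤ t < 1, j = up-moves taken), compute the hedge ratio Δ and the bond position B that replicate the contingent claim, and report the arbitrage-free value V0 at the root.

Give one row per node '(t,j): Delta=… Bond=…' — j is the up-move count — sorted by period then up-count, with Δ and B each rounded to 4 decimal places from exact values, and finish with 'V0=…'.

Under the risk-neutral measure, an up-move has probability p* = (R−d)/(u−d) = 0.8621 and values discount at R = 1.03.
Terminal values V(1,·): V(1,0)=33.0500, V(1,1)=0.0000
(0,0): S=129.0000. Δ = (V_up−V_dn)/(S_up−S_dn) = (0.0000−33.0500)/(138.0300−100.6200) = -0.8835. V = [p*·0.0000 + (1−p*)·33.0500]/1.03 = 4.4258. B = V − Δ·S = 118.3914.
The time-0 hedge costs 4.4258, which is the no-arbitrage price.

(0,0): Delta=-0.8835 Bond=118.3914
V0=4.4258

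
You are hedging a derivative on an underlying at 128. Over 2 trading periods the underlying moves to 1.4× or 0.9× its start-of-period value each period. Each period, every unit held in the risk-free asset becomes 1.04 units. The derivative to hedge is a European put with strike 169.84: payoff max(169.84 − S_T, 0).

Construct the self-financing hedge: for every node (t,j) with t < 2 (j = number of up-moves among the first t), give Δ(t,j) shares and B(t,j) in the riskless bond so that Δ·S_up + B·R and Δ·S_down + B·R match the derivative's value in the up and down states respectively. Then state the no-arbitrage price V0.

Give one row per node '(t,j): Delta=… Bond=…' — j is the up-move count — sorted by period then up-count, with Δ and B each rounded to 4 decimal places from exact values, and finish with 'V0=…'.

No-arbitrage ⇒ martingale measure with p* = (R−d)/(u−d) = 0.2800.
Terminal values V(2,·): V(2,0)=66.1600, V(2,1)=8.5600, V(2,2)=0.0000
Node (1,0) S=115.2000: V=(p*·8.5600+(1−p*)·66.1600)/1.04=48.1077; Δ=(8.5600−66.1600)/(161.2800−103.6800)=-1.0000; B=V−Δ·S=163.3077
Node (1,1) S=179.2000: V=(p*·0.0000+(1−p*)·8.5600)/1.04=5.9262; Δ=(0.0000−8.5600)/(250.8800−161.2800)=-0.0955; B=V−Δ·S=23.0462
Node (0,0) S=128.0000: V=(p*·5.9262+(1−p*)·48.1077)/1.04=34.9008; Δ=(5.9262−48.1077)/(179.2000−115.2000)=-0.6591; B=V−Δ·S=119.2639
Check: Δ(0,0)·S0 + B(0,0) = 34.9008 = V0.

(0,0): Delta=-0.6591 Bond=119.2639
(1,0): Delta=-1.0000 Bond=163.3077
(1,1): Delta=-0.0955 Bond=23.0462
V0=34.9008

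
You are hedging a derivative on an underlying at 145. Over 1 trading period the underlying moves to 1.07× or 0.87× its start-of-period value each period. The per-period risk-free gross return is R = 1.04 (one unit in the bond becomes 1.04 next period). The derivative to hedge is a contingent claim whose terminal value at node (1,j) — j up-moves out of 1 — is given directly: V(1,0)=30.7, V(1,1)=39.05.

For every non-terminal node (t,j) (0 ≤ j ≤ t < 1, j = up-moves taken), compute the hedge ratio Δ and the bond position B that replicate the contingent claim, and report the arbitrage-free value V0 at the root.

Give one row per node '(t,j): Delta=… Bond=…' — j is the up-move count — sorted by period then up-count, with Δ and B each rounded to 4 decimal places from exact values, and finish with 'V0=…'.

(0,0): Delta=0.2879 Bond=-5.4062
V0=36.3438

Under the risk-neutral measure, an up-move has probability p* = (R−d)/(u−d) = 0.8500 and values discount at R = 1.04.
Terminal values V(1,·): V(1,0)=30.7000, V(1,1)=39.0500
(0,0): S=145.0000. Δ = (V_up−V_dn)/(S_up−S_dn) = (39.0500−30.7000)/(155.1500−126.1500) = 0.2879. V = [p*·39.0500 + (1−p*)·30.7000]/1.04 = 36.3438. B = V − Δ·S = -5.4062.
Root portfolio cost Δ·145+B reproduces V0=36.3438.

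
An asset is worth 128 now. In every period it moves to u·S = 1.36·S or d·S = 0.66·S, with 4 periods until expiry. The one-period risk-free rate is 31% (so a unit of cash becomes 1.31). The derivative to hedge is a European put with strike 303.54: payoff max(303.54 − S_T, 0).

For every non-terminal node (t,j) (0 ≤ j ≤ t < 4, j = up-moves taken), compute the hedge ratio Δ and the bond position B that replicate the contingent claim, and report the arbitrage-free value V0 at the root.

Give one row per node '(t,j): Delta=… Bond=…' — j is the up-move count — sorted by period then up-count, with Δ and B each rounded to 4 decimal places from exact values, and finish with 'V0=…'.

(0,0): Delta=-0.4660 Bond=68.6310
(1,0): Delta=-1.0000 Bond=135.0212
(1,1): Delta=-0.4460 Bond=86.4362
(2,0): Delta=-1.0000 Bond=176.8778
(2,1): Delta=-1.0000 Bond=176.8778
(2,2): Delta=-0.4254 Bond=108.3356
(3,0): Delta=-1.0000 Bond=231.7099
(3,1): Delta=-1.0000 Bond=231.7099
(3,2): Delta=-1.0000 Bond=231.7099
(3,3): Delta=-0.4039 Bond=135.0127
V0=8.9865

Risk-neutral probability p* = (R−d)/(u−d) = (1.31−0.66)/(1.36−0.66) = 0.9286.
Terminal payoffs: V(4,0)=279.2523, V(4,1)=253.4927, V(4,2)=200.4122, V(4,3)=91.0343, V(4,4)=0.0000
Node (3,0) S=36.7995: V=(p*·253.4927+(1−p*)·279.2523)/1.31=194.9104; Δ=(253.4927−279.2523)/(50.0473−24.2877)=-1.0000; B=V−Δ·S=231.7099
Node (3,1) S=75.8292: V=(p*·200.4122+(1−p*)·253.4927)/1.31=155.8807; Δ=(200.4122−253.4927)/(103.1278−50.0473)=-1.0000; B=V−Δ·S=231.7099
Node (3,2) S=156.2542: V=(p*·91.0343+(1−p*)·200.4122)/1.31=75.4557; Δ=(91.0343−200.4122)/(212.5057−103.1278)=-1.0000; B=V−Δ·S=231.7099
Node (3,3) S=321.9784: V=(p*·0.0000+(1−p*)·91.0343)/1.31=4.9637; Δ=(0.0000−91.0343)/(437.8906−212.5057)=-0.4039; B=V−Δ·S=135.0127
Node (2,0) S=55.7568: V=(p*·155.8807+(1−p*)·194.9104)/1.31=121.1210; Δ=(155.8807−194.9104)/(75.8292−36.7995)=-1.0000; B=V−Δ·S=176.8778
Node (2,1) S=114.8928: V=(p*·75.4557+(1−p*)·155.8807)/1.31=61.9850; Δ=(75.4557−155.8807)/(156.2542−75.8292)=-1.0000; B=V−Δ·S=176.8778
Node (2,2) S=236.7488: V=(p*·4.9637+(1−p*)·75.4557)/1.31=7.6327; Δ=(4.9637−75.4557)/(321.9784−156.2542)=-0.4254; B=V−Δ·S=108.3356
Node (1,0) S=84.4800: V=(p*·61.9850+(1−p*)·121.1210)/1.31=50.5412; Δ=(61.9850−121.1210)/(114.8928−55.7568)=-1.0000; B=V−Δ·S=135.0212
Node (1,1) S=174.0800: V=(p*·7.6327+(1−p*)·61.9850)/1.31=8.7901; Δ=(7.6327−61.9850)/(236.7488−114.8928)=-0.4460; B=V−Δ·S=86.4362
Node (0,0) S=128.0000: V=(p*·8.7901+(1−p*)·50.5412)/1.31=8.9865; Δ=(8.7901−50.5412)/(174.0800−84.4800)=-0.4660; B=V−Δ·S=68.6310
Self-financing check: at every node Δ·S+B equals the discounted successor values.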